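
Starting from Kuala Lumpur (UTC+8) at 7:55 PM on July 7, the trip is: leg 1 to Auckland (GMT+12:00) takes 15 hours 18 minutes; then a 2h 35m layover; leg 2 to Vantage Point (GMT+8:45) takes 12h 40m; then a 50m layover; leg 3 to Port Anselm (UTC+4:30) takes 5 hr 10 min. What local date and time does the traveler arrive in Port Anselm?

4:58 AM on July 9

Convert departure to UTC: 7:55 PM − 8:00 = 11:55 AM UTC on Jul 7.
Add 15 hours 18 minutes leg 1 → 3:13 AM UTC (Jul 8).
Add 2 hours and 35 minutes layover in Auckland → 5:48 AM UTC.
Add 12 hours 40 minutes leg 2 → 6:28 PM UTC.
Add 50 minutes layover in Vantage Point → 7:18 PM UTC.
Add 5 hours and 10 minutes leg 3 → 12:28 AM UTC (Jul 9).
Port Anselm is UTC+4:30, so local arrival = 12:28 AM + 4:30 = 4:58 AM on Jul 9.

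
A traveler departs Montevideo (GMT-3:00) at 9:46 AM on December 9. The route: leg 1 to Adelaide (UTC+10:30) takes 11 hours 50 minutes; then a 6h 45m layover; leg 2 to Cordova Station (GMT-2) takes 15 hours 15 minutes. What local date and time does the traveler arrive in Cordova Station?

Convert departure to UTC: 9:46 AM + 3:00 = 12:46 PM UTC on Dec 9.
Add 11 hours and 50 minutes leg 1 → 12:36 AM UTC (Dec 10).
Add 6 hours 45 minutes layover in Adelaide → 7:21 AM UTC.
Add 15 hours 15 minutes leg 2 → 10:36 PM UTC.
Cordova Station is UTC−2:00, so local arrival = 10:36 PM − 2:00 = 8:36 PM on Dec 10.

8:36 PM on December 10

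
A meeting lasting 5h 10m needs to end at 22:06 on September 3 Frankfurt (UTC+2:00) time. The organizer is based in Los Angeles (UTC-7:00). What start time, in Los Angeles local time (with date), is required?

Target end time in UTC: 22:06 − 2:00 = 20:06 on Sep 3.
Subtract 5 hours and 10 minutes → start 14:56 UTC on Sep 3.
Los Angeles is UTC−7:00: 14:56 − 7:00 = 07:56 on Sep 3.

07:56 on Sep 3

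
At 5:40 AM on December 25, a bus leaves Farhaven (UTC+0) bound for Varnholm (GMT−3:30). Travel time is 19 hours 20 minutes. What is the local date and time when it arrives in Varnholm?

9:30 PM on Dec 25

Varnholm is 3:30 behind Farhaven.
After 19 hours 20 minutes it is 1:00 AM (Dec 26) in Farhaven.
Shift by the zone difference: 1:00 AM − 3:30 = 9:30 PM on Dec 25 in Varnholm.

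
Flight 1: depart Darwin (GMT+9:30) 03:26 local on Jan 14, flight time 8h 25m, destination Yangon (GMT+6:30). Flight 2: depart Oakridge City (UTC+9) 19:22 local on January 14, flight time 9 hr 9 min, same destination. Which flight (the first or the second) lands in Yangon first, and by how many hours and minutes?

the first, by 17 hours 10 minutes

Flight 1 in UTC: 03:26 − 9:30 = 17:56 on Jan 13.
+8 hours 25 minutes → arrive 02:21 UTC on Jan 14.
Flight 2 in UTC: 19:22 − 9:00 = 10:22 on Jan 14.
+9 hours and 9 minutes → arrive 19:31 UTC on Jan 14.
Flight 1 lands earlier by 17 hours 10 minutes.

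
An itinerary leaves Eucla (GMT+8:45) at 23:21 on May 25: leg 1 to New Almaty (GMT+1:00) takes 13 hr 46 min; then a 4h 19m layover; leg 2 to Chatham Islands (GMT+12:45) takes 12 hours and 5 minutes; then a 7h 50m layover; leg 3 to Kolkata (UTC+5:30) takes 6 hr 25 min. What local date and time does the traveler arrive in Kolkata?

Convert departure to UTC: 23:21 − 8:45 = 14:36 UTC on May 25.
Add 13 hours 46 minutes leg 1 → 04:22 UTC (May 26).
Add 4 hours and 19 minutes layover in New Almaty → 08:41 UTC.
Add 12 hours and 5 minutes leg 2 → 20:46 UTC.
Add 7 hours and 50 minutes layover in Chatham Islands → 04:36 UTC (May 27).
Add 6 hours 25 minutes leg 3 → 11:01 UTC.
Kolkata is UTC+5:30, so local arrival = 11:01 + 5:30 = 16:31 on May 27.

16:31 on May 27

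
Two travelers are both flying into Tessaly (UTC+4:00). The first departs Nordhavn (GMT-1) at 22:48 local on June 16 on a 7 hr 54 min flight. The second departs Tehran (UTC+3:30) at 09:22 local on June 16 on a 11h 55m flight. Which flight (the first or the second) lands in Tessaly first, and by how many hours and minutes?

Flight 1 in UTC: 22:48 + 1:00 = 23:48 on Jun 16.
+7 hours and 54 minutes → arrive 07:42 UTC on Jun 17.
Flight 2 in UTC: 09:22 − 3:30 = 05:52 on Jun 16.
+11 hours and 55 minutes → arrive 17:47 UTC on Jun 16.
Flight 2 lands earlier by 13 hours 55 minutes.

the second, by 13 hours 55 minutes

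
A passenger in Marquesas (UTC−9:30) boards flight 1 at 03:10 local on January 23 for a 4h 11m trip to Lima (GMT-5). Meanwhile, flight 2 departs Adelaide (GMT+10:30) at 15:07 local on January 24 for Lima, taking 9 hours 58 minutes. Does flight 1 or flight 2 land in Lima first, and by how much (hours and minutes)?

the first, by 21 hours 44 minutes

Flight 1 in UTC: 03:10 + 9:30 = 12:40 on Jan 23.
+4 hours 11 minutes → arrive 16:51 UTC on Jan 23.
Flight 2 in UTC: 15:07 − 10:30 = 04:37 on Jan 24.
+9 hours and 58 minutes → arrive 14:35 UTC on Jan 24.
Flight 1 lands earlier by 21 hours 44 minutes.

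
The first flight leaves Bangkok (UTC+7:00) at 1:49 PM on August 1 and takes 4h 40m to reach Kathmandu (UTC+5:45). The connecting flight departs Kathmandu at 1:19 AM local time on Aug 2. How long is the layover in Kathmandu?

8 hours 5 minutes

Convert departure to UTC: 1:49 PM − 7:00 = 6:49 AM UTC on Aug 1.
Add 4 hours 40 minutes flight time → 11:29 AM UTC.
Kathmandu is UTC+5:45, so local arrival = 11:29 AM + 5:45 = 5:14 PM on Aug 1.
Layover = 1:19 AM − 5:14 PM (+1 day) = 8 hours 5 minutes.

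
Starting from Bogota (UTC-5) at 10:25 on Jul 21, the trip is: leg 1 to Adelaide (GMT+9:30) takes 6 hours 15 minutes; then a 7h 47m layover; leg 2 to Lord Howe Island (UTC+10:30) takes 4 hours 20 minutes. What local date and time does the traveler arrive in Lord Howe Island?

20:17 on July 22

Convert departure to UTC: 10:25 + 5:00 = 15:25 UTC on Jul 21.
Add 6 hours and 15 minutes leg 1 → 21:40 UTC.
Add 7 hours and 47 minutes layover in Adelaide → 05:27 UTC (Jul 22).
Add 4 hours and 20 minutes leg 2 → 09:47 UTC.
Lord Howe Island is UTC+10:30, so local arrival = 09:47 + 10:30 = 20:17 on Jul 22.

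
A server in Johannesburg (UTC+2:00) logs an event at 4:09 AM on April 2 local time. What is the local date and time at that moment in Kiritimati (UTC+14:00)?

4:09 PM on April 2

Kiritimati is 12:00 ahead of Johannesburg.
Shift by the zone difference: 4:09 AM + 12:00 = 4:09 PM on Apr 2 in Kiritimati.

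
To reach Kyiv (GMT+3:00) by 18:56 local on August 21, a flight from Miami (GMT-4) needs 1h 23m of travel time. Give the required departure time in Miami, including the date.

Target arrival in UTC: 18:56 − 3:00 = 15:56 on Aug 21.
Subtract 1 hour and 23 minutes → departure 14:33 UTC on Aug 21.
Miami is UTC−4:00: 14:33 − 4:00 = 10:33 on Aug 21.

10:33 on August 21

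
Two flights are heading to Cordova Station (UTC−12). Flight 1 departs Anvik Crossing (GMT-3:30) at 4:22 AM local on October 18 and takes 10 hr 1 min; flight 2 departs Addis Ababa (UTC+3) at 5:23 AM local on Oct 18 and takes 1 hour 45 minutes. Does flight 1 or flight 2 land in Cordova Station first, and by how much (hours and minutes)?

Flight 1 in UTC: 4:22 AM + 3:30 = 7:52 AM on Oct 18.
+10 hours and 1 minute → arrive 5:53 PM UTC on Oct 18.
Flight 2 in UTC: 5:23 AM − 3:00 = 2:23 AM on Oct 18.
+1 hour and 45 minutes → arrive 4:08 AM UTC on Oct 18.
Flight 2 lands earlier by 13 hours 45 minutes.

the second, by 13 hours 45 minutes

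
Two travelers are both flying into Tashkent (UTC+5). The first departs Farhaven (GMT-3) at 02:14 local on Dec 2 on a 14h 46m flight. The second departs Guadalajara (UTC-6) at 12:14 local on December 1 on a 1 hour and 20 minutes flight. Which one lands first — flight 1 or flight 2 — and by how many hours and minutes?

the second, by 24 hours 26 minutes

Flight 1 in UTC: 02:14 + 3:00 = 05:14 on Dec 2.
+14 hours and 46 minutes → arrive 20:00 UTC on Dec 2.
Flight 2 in UTC: 12:14 + 6:00 = 18:14 on Dec 1.
+1 hour and 20 minutes → arrive 19:34 UTC on Dec 1.
Flight 2 lands earlier by 24 hours 26 minutes.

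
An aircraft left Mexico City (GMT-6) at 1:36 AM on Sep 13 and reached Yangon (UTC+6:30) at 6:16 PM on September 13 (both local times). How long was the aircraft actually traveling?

4 hours 10 minutes

Departure in UTC: 1:36 AM + 6:00 = 7:36 AM on Sep 13.
Arrival in UTC: 6:16 PM − 6:30 = 11:46 AM on Sep 13.
Elapsed = 11:46 AM − 7:36 AM = 4 hours 10 minutes.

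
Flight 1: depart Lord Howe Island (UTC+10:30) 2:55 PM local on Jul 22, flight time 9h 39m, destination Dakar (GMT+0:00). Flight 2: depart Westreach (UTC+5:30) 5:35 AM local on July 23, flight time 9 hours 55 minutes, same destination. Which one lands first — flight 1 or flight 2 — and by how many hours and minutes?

Flight 1 in UTC: 2:55 PM − 10:30 = 4:25 AM on Jul 22.
+9 hours and 39 minutes → arrive 2:04 PM UTC on Jul 22.
Flight 2 in UTC: 5:35 AM − 5:30 = 12:05 AM on Jul 23.
+9 hours and 55 minutes → arrive 10:00 AM UTC on Jul 23.
Flight 1 lands earlier by 19 hours 56 minutes.

the first, by 19 hours 56 minutes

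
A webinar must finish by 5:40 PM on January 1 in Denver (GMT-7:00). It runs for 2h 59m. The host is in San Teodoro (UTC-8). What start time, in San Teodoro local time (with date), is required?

Target end time in UTC: 5:40 PM + 7:00 = 12:40 AM on Jan 2.
Subtract 2 hours and 59 minutes → start 9:41 PM UTC on Jan 1.
San Teodoro is UTC−8:00: 9:41 PM − 8:00 = 1:41 PM on Jan 1.

1:41 PM on Jan 1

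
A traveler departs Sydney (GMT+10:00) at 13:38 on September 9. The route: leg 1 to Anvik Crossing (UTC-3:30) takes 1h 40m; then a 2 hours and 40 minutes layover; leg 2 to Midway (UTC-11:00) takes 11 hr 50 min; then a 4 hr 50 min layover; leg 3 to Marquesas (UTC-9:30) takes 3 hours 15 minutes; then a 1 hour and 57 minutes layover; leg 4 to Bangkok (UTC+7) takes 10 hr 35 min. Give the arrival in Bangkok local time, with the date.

23:25 on September 10

Convert departure to UTC: 13:38 − 10:00 = 03:38 UTC on Sep 9.
Add 1 hour 40 minutes leg 1 → 05:18 UTC.
Add 2 hours and 40 minutes layover in Anvik Crossing → 07:58 UTC.
Add 11 hours and 50 minutes leg 2 → 19:48 UTC.
Add 4 hours 50 minutes layover in Midway → 00:38 UTC (Sep 10).
Add 3 hours 15 minutes leg 3 → 03:53 UTC.
Add 1 hour and 57 minutes layover in Marquesas → 05:50 UTC.
Add 10 hours 35 minutes leg 4 → 16:25 UTC.
Bangkok is UTC+7:00, so local arrival = 16:25 + 7:00 = 23:25 on Sep 10.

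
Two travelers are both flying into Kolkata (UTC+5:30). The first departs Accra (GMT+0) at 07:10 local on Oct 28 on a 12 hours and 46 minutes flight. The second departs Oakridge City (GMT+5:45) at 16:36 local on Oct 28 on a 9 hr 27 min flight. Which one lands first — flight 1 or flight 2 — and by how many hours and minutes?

the first, by 22 minutes

Flight 1 departs at 07:10 UTC (Oct 28).
+12 hours and 46 minutes → arrive 19:56 UTC on Oct 28.
Flight 2 in UTC: 16:36 − 5:45 = 10:51 on Oct 28.
+9 hours 27 minutes → arrive 20:18 UTC on Oct 28.
Flight 1 lands earlier by 22 minutes.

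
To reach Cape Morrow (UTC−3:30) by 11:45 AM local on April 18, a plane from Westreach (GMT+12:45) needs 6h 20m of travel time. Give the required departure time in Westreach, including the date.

9:40 PM on Apr 18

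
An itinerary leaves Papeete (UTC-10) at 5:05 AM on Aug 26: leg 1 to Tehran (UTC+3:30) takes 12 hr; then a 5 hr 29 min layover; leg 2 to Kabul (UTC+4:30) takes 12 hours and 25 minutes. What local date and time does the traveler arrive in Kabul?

1:29 AM on August 28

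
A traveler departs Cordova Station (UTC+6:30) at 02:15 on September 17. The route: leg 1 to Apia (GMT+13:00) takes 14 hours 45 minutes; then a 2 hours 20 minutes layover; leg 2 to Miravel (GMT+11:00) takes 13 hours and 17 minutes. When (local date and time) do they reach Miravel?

Convert departure to UTC: 02:15 − 6:30 = 19:45 UTC on Sep 16.
Add 14 hours 45 minutes leg 1 → 10:30 UTC (Sep 17).
Add 2 hours 20 minutes layover in Apia → 12:50 UTC.
Add 13 hours and 17 minutes leg 2 → 02:07 UTC (Sep 18).
Miravel is UTC+11:00, so local arrival = 02:07 + 11:00 = 13:07 on Sep 18.

13:07 on Sep 18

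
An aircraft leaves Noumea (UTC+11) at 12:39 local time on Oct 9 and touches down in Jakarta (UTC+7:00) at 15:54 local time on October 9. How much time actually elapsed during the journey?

Departure in UTC: 12:39 − 11:00 = 01:39 on Oct 9.
Arrival in UTC: 15:54 − 7:00 = 08:54 on Oct 9.
Elapsed = 08:54 − 01:39 = 7 hours 15 minutes.

7 hours 15 minutes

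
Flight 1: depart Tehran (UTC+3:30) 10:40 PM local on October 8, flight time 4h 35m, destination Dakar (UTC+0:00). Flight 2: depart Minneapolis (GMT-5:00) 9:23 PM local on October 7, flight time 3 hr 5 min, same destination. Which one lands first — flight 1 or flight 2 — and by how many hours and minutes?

the second, by 18 hours 17 minutes

Flight 1 in UTC: 10:40 PM − 3:30 = 7:10 PM on Oct 8.
+4 hours 35 minutes → arrive 11:45 PM UTC on Oct 8.
Flight 2 in UTC: 9:23 PM + 5:00 = 2:23 AM on Oct 8.
+3 hours and 5 minutes → arrive 5:28 AM UTC on Oct 8.
Flight 2 lands earlier by 18 hours 17 minutes.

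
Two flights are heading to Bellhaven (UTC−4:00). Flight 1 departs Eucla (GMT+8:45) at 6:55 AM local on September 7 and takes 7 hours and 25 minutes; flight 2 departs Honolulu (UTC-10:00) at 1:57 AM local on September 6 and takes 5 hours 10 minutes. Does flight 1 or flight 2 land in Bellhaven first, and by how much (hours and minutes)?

the second, by 12 hours 28 minutes

Flight 1 in UTC: 6:55 AM − 8:45 = 10:10 PM on Sep 6.
+7 hours 25 minutes → arrive 5:35 AM UTC on Sep 7.
Flight 2 in UTC: 1:57 AM + 10:00 = 11:57 AM on Sep 6.
+5 hours and 10 minutes → arrive 5:07 PM UTC on Sep 6.
Flight 2 lands earlier by 12 hours 28 minutes.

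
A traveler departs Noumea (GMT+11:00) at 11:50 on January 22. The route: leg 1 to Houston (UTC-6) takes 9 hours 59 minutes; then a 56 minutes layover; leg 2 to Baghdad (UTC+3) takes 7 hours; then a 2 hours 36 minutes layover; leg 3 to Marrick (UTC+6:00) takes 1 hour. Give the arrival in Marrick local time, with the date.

Convert departure to UTC: 11:50 − 11:00 = 00:50 UTC on Jan 22.
Add 9 hours and 59 minutes leg 1 → 10:49 UTC.
Add 56 minutes layover in Houston → 11:45 UTC.
Add 7 hours leg 2 → 18:45 UTC.
Add 2 hours 36 minutes layover in Baghdad → 21:21 UTC.
Add 1 hour leg 3 → 22:21 UTC.
Marrick is UTC+6:00, so local arrival = 22:21 + 6:00 = 04:21 on Jan 23.

04:21 on Jan 23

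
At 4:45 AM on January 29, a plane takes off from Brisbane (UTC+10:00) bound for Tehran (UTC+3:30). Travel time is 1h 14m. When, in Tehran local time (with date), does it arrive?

Convert departure to UTC: 4:45 AM − 10:00 = 6:45 PM UTC on Jan 28.
Add 1 hour 14 minutes travel time → 7:59 PM UTC.
Tehran is UTC+3:30, so local arrival = 7:59 PM + 3:30 = 11:29 PM on Jan 28.

11:29 PM on January 28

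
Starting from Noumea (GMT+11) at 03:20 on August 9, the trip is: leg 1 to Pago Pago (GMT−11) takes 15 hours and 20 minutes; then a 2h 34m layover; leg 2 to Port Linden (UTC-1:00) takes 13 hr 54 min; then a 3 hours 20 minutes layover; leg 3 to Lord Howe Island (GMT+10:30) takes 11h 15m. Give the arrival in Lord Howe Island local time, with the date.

01:13 on August 11

Convert departure to UTC: 03:20 − 11:00 = 16:20 UTC on Aug 8.
Add 15 hours 20 minutes leg 1 → 07:40 UTC (Aug 9).
Add 2 hours and 34 minutes layover in Pago Pago → 10:14 UTC.
Add 13 hours 54 minutes leg 2 → 00:08 UTC (Aug 10).
Add 3 hours 20 minutes layover in Port Linden → 03:28 UTC.
Add 11 hours and 15 minutes leg 3 → 14:43 UTC.
Lord Howe Island is UTC+10:30, so local arrival = 14:43 + 10:30 = 01:13 on Aug 11.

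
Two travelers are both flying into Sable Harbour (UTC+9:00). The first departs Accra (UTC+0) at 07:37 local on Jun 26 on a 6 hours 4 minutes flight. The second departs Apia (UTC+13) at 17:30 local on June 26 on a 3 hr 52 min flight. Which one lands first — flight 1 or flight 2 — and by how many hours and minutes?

the second, by 5 hours 19 minutes

Flight 1 departs at 07:37 UTC (Jun 26).
+6 hours and 4 minutes → arrive 13:41 UTC on Jun 26.
Flight 2 in UTC: 17:30 − 13:00 = 04:30 on Jun 26.
+3 hours 52 minutes → arrive 08:22 UTC on Jun 26.
Flight 2 lands earlier by 5 hours 19 minutes.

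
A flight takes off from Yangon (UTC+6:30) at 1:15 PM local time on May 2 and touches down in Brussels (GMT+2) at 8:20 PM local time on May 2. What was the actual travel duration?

Brussels is 4:30 behind Yangon.
Clock-face elapsed time (ignoring zones) is 7 hours 5 minutes.
Actual elapsed = 7 hours 5 minutes + 4:30 = 11 hours 35 minutes.

11 hours 35 minutes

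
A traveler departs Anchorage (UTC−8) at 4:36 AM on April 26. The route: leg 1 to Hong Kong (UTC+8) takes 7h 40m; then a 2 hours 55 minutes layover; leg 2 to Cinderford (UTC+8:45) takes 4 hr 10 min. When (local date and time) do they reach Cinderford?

12:06 PM on April 27

Convert departure to UTC: 4:36 AM + 8:00 = 12:36 PM UTC on Apr 26.
Add 7 hours 40 minutes leg 1 → 8:16 PM UTC.
Add 2 hours 55 minutes layover in Hong Kong → 11:11 PM UTC.
Add 4 hours 10 minutes leg 2 → 3:21 AM UTC (Apr 27).
Cinderford is UTC+8:45, so local arrival = 3:21 AM + 8:45 = 12:06 PM on Apr 27.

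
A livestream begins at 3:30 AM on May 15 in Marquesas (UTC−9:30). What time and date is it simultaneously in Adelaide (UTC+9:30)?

10:30 PM on May 15

In UTC: 3:30 AM + 9:30 = 1:00 PM on May 15.
Adelaide is UTC+9:30: 1:00 PM + 9:30 = 10:30 PM on May 15.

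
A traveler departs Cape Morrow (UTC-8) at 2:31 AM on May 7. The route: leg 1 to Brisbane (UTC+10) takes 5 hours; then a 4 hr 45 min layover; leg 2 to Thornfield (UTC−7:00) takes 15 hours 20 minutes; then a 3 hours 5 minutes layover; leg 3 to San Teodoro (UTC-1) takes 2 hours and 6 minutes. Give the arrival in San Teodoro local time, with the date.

Convert departure to UTC: 2:31 AM + 8:00 = 10:31 AM UTC on May 7.
Add 5 hours leg 1 → 3:31 PM UTC.
Add 4 hours 45 minutes layover in Brisbane → 8:16 PM UTC.
Add 15 hours and 20 minutes leg 2 → 11:36 AM UTC (May 8).
Add 3 hours and 5 minutes layover in Thornfield → 2:41 PM UTC.
Add 2 hours 6 minutes leg 3 → 4:47 PM UTC.
San Teodoro is UTC−1:00, so local arrival = 4:47 PM − 1:00 = 3:47 PM on May 8.

3:47 PM on May 8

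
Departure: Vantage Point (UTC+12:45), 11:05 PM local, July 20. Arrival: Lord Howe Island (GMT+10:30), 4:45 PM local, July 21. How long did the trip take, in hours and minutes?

Departure in UTC: 11:05 PM − 12:45 = 10:20 AM on Jul 20.
Arrival in UTC: 4:45 PM − 10:30 = 6:15 AM on Jul 21.
Elapsed = 6:15 AM − 10:20 AM (+1 day) = 19 hours 55 minutes.

19 hours 55 minutes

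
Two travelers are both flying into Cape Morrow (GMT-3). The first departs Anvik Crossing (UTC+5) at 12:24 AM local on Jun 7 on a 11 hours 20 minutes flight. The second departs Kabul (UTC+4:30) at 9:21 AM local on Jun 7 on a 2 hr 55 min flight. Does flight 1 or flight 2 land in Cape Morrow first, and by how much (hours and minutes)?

Flight 1 in UTC: 12:24 AM − 5:00 = 7:24 PM on Jun 6.
+11 hours 20 minutes → arrive 6:44 AM UTC on Jun 7.
Flight 2 in UTC: 9:21 AM − 4:30 = 4:51 AM on Jun 7.
+2 hours 55 minutes → arrive 7:46 AM UTC on Jun 7.
Flight 1 lands earlier by 1 hour 2 minutes.

the first, by 1 hour 2 minutes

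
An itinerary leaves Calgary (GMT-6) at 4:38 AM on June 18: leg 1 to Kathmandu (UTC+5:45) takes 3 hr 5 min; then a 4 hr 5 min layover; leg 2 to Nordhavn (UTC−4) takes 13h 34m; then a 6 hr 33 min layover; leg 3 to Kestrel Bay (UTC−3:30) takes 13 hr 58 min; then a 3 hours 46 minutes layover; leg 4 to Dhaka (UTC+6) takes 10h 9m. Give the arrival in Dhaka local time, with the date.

11:48 PM on June 20

Convert departure to UTC: 4:38 AM + 6:00 = 10:38 AM UTC on Jun 18.
Add 3 hours 5 minutes leg 1 → 1:43 PM UTC.
Add 4 hours 5 minutes layover in Kathmandu → 5:48 PM UTC.
Add 13 hours and 34 minutes leg 2 → 7:22 AM UTC (Jun 19).
Add 6 hours 33 minutes layover in Nordhavn → 1:55 PM UTC.
Add 13 hours and 58 minutes leg 3 → 3:53 AM UTC (Jun 20).
Add 3 hours 46 minutes layover in Kestrel Bay → 7:39 AM UTC.
Add 10 hours and 9 minutes leg 4 → 5:48 PM UTC.
Dhaka is UTC+6:00, so local arrival = 5:48 PM + 6:00 = 11:48 PM on Jun 20.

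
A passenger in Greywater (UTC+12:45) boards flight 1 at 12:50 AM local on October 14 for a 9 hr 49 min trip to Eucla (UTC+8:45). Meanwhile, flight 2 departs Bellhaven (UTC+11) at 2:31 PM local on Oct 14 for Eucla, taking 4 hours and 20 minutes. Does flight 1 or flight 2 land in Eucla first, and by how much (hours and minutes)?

the first, by 9 hours 57 minutes

Flight 1 in UTC: 12:50 AM − 12:45 = 12:05 PM on Oct 13.
+9 hours and 49 minutes → arrive 9:54 PM UTC on Oct 13.
Flight 2 in UTC: 2:31 PM − 11:00 = 3:31 AM on Oct 14.
+4 hours and 20 minutes → arrive 7:51 AM UTC on Oct 14.
Flight 1 lands earlier by 9 hours 57 minutes.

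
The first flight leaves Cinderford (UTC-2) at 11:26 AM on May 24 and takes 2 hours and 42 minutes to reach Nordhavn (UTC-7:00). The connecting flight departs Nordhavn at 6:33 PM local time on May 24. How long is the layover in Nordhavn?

Convert departure to UTC: 11:26 AM + 2:00 = 1:26 PM UTC on May 24.
Add 2 hours 42 minutes flight time → 4:08 PM UTC.
Nordhavn is UTC−7:00, so local arrival = 4:08 PM − 7:00 = 9:08 AM on May 24.
Layover = 6:33 PM − 9:08 AM = 9 hours 25 minutes.

9 hours 25 minutes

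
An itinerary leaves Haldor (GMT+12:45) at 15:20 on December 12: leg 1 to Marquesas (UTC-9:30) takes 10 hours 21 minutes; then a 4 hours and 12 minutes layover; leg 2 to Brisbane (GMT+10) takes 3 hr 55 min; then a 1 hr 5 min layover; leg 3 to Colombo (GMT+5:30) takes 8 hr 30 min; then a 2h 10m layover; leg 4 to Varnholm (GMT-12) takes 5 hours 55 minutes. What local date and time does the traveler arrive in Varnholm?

Convert departure to UTC: 15:20 − 12:45 = 02:35 UTC on Dec 12.
Add 10 hours and 21 minutes leg 1 → 12:56 UTC.
Add 4 hours and 12 minutes layover in Marquesas → 17:08 UTC.
Add 3 hours 55 minutes leg 2 → 21:03 UTC.
Add 1 hour and 5 minutes layover in Brisbane → 22:08 UTC.
Add 8 hours 30 minutes leg 3 → 06:38 UTC (Dec 13).
Add 2 hours and 10 minutes layover in Colombo → 08:48 UTC.
Add 5 hours 55 minutes leg 4 → 14:43 UTC.
Varnholm is UTC−12:00, so local arrival = 14:43 − 12:00 = 02:43 on Dec 13.

02:43 on Dec 13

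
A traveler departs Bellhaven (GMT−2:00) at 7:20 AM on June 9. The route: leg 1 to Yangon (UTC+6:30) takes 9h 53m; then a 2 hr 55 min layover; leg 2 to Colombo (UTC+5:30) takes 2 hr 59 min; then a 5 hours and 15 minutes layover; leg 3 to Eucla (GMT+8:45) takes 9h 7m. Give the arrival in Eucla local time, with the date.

Convert departure to UTC: 7:20 AM + 2:00 = 9:20 AM UTC on Jun 9.
Add 9 hours and 53 minutes leg 1 → 7:13 PM UTC.
Add 2 hours and 55 minutes layover in Yangon → 10:08 PM UTC.
Add 2 hours and 59 minutes leg 2 → 1:07 AM UTC (Jun 10).
Add 5 hours and 15 minutes layover in Colombo → 6:22 AM UTC.
Add 9 hours 7 minutes leg 3 → 3:29 PM UTC.
Eucla is UTC+8:45, so local arrival = 3:29 PM + 8:45 = 12:14 AM on Jun 11.

12:14 AM on Jun 11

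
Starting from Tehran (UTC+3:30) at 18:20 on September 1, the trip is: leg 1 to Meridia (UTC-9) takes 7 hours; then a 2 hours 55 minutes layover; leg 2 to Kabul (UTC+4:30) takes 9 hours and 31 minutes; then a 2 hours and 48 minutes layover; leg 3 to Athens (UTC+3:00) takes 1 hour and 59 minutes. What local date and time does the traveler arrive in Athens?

Convert departure to UTC: 18:20 − 3:30 = 14:50 UTC on Sep 1.
Add 7 hours leg 1 → 21:50 UTC.
Add 2 hours and 55 minutes layover in Meridia → 00:45 UTC (Sep 2).
Add 9 hours and 31 minutes leg 2 → 10:16 UTC.
Add 2 hours 48 minutes layover in Kabul → 13:04 UTC.
Add 1 hour 59 minutes leg 3 → 15:03 UTC.
Athens is UTC+3:00, so local arrival = 15:03 + 3:00 = 18:03 on Sep 2.

18:03 on September 2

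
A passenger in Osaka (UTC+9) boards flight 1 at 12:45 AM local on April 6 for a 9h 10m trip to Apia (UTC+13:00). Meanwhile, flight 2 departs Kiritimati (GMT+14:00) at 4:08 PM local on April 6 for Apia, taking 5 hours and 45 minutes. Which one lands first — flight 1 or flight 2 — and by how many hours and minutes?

the first, by 6 hours 58 minutes

Flight 1 in UTC: 12:45 AM − 9:00 = 3:45 PM on Apr 5.
+9 hours 10 minutes → arrive 12:55 AM UTC on Apr 6.
Flight 2 in UTC: 4:08 PM − 14:00 = 2:08 AM on Apr 6.
+5 hours 45 minutes → arrive 7:53 AM UTC on Apr 6.
Flight 1 lands earlier by 6 hours 58 minutes.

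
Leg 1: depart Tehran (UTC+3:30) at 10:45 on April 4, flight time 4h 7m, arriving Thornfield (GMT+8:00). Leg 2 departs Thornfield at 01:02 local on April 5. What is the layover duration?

Convert departure to UTC: 10:45 − 3:30 = 07:15 UTC on Apr 4.
Add 4 hours 7 minutes flight time → 11:22 UTC.
Thornfield is UTC+8:00, so local arrival = 11:22 + 8:00 = 19:22 on Apr 4.
Layover = 01:02 − 19:22 (+1 day) = 5 hours 40 minutes.

5 hours 40 minutes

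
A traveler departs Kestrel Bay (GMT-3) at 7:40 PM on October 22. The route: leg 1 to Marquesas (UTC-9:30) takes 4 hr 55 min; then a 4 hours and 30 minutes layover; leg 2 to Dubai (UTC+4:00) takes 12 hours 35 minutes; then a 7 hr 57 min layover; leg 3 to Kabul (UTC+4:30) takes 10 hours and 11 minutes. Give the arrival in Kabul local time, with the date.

7:18 PM on Oct 24

Convert departure to UTC: 7:40 PM + 3:00 = 10:40 PM UTC on Oct 22.
Add 4 hours and 55 minutes leg 1 → 3:35 AM UTC (Oct 23).
Add 4 hours and 30 minutes layover in Marquesas → 8:05 AM UTC.
Add 12 hours 35 minutes leg 2 → 8:40 PM UTC.
Add 7 hours 57 minutes layover in Dubai → 4:37 AM UTC (Oct 24).
Add 10 hours 11 minutes leg 3 → 2:48 PM UTC.
Kabul is UTC+4:30, so local arrival = 2:48 PM + 4:30 = 7:18 PM on Oct 24.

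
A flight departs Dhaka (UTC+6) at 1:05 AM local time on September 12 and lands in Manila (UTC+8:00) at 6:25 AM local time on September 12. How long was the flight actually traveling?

Departure in UTC: 1:05 AM − 6:00 = 7:05 PM on Sep 11.
Arrival in UTC: 6:25 AM − 8:00 = 10:25 PM on Sep 11.
Elapsed = 10:25 PM − 7:05 PM = 3 hours 20 minutes.

3 hours 20 minutes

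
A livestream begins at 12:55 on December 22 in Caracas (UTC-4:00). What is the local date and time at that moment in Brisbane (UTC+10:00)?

02:55 on December 23

Brisbane is 14:00 ahead of Caracas.
Shift by the zone difference: 12:55 + 14:00 = 02:55 on Dec 23 in Brisbane.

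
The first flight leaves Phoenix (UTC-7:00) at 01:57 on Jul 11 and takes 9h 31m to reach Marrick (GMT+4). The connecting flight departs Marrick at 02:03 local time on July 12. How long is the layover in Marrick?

3 hours 35 minutes

Convert departure to UTC: 01:57 + 7:00 = 08:57 UTC on Jul 11.
Add 9 hours and 31 minutes flight time → 18:28 UTC.
Marrick is UTC+4:00, so local arrival = 18:28 + 4:00 = 22:28 on Jul 11.
Layover = 02:03 − 22:28 (+1 day) = 3 hours 35 minutes.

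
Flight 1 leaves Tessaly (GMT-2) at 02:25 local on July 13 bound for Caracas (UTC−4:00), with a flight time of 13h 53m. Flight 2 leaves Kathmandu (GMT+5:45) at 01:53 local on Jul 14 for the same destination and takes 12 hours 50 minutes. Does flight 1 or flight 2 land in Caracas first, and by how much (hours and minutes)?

the first, by 14 hours 40 minutes

Flight 1 in UTC: 02:25 + 2:00 = 04:25 on Jul 13.
+13 hours 53 minutes → arrive 18:18 UTC on Jul 13.
Flight 2 in UTC: 01:53 − 5:45 = 20:08 on Jul 13.
+12 hours 50 minutes → arrive 08:58 UTC on Jul 14.
Flight 1 lands earlier by 14 hours 40 minutes.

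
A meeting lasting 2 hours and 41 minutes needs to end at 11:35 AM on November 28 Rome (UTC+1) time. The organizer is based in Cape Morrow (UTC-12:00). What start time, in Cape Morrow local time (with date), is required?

Target end time in UTC: 11:35 AM − 1:00 = 10:35 AM on Nov 28.
Subtract 2 hours 41 minutes → start 7:54 AM UTC on Nov 28.
Cape Morrow is UTC−12:00: 7:54 AM − 12:00 = 7:54 PM on Nov 27.

7:54 PM on Nov 27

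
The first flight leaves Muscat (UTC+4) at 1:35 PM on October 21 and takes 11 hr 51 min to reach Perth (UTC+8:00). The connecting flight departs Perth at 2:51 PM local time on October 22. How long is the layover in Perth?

Convert departure to UTC: 1:35 PM − 4:00 = 9:35 AM UTC on Oct 21.
Add 11 hours 51 minutes flight time → 9:26 PM UTC.
Perth is UTC+8:00, so local arrival = 9:26 PM + 8:00 = 5:26 AM on Oct 22.
Layover = 2:51 PM − 5:26 AM = 9 hours 25 minutes.

9 hours 25 minutes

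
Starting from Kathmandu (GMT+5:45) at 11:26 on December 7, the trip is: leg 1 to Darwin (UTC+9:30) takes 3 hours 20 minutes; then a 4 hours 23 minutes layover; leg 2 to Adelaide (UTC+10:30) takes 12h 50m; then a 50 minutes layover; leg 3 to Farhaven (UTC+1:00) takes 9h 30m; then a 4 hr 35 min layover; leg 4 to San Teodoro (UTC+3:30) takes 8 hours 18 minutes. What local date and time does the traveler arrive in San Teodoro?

04:57 on Dec 9

Convert departure to UTC: 11:26 − 5:45 = 05:41 UTC on Dec 7.
Add 3 hours 20 minutes leg 1 → 09:01 UTC.
Add 4 hours 23 minutes layover in Darwin → 13:24 UTC.
Add 12 hours 50 minutes leg 2 → 02:14 UTC (Dec 8).
Add 50 minutes layover in Adelaide → 03:04 UTC.
Add 9 hours and 30 minutes leg 3 → 12:34 UTC.
Add 4 hours 35 minutes layover in Farhaven → 17:09 UTC.
Add 8 hours and 18 minutes leg 4 → 01:27 UTC (Dec 9).
San Teodoro is UTC+3:30, so local arrival = 01:27 + 3:30 = 04:57 on Dec 9.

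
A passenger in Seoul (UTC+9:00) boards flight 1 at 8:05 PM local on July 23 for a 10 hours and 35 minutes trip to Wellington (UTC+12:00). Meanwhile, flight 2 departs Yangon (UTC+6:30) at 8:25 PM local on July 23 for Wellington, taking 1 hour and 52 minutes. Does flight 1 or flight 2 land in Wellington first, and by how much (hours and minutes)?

the second, by 5 hours 53 minutes

Flight 1 in UTC: 8:05 PM − 9:00 = 11:05 AM on Jul 23.
+10 hours 35 minutes → arrive 9:40 PM UTC on Jul 23.
Flight 2 in UTC: 8:25 PM − 6:30 = 1:55 PM on Jul 23.
+1 hour and 52 minutes → arrive 3:47 PM UTC on Jul 23.
Flight 2 lands earlier by 5 hours 53 minutes.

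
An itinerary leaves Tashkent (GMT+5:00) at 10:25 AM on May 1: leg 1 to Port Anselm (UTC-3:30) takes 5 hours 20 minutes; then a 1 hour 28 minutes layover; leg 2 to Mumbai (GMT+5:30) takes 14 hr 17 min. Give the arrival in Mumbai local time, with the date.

8:00 AM on May 2

Convert departure to UTC: 10:25 AM − 5:00 = 5:25 AM UTC on May 1.
Add 5 hours and 20 minutes leg 1 → 10:45 AM UTC.
Add 1 hour 28 minutes layover in Port Anselm → 12:13 PM UTC.
Add 14 hours and 17 minutes leg 2 → 2:30 AM UTC (May 2).
Mumbai is UTC+5:30, so local arrival = 2:30 AM + 5:30 = 8:00 AM on May 2.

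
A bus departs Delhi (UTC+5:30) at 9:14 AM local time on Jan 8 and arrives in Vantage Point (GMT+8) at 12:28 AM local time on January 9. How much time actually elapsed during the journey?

Departure in UTC: 9:14 AM − 5:30 = 3:44 AM on Jan 8.
Arrival in UTC: 12:28 AM − 8:00 = 4:28 PM on Jan 8.
Elapsed = 4:28 PM − 3:44 AM = 12 hours 44 minutes.

12 hours 44 minutes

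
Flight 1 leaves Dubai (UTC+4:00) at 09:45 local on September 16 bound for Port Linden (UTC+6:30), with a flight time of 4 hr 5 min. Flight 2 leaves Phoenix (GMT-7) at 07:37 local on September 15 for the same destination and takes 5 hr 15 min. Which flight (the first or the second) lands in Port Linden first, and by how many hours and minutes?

the second, by 13 hours 58 minutes

Flight 1 in UTC: 09:45 − 4:00 = 05:45 on Sep 16.
+4 hours 5 minutes → arrive 09:50 UTC on Sep 16.
Flight 2 in UTC: 07:37 + 7:00 = 14:37 on Sep 15.
+5 hours 15 minutes → arrive 19:52 UTC on Sep 15.
Flight 2 lands earlier by 13 hours 58 minutes.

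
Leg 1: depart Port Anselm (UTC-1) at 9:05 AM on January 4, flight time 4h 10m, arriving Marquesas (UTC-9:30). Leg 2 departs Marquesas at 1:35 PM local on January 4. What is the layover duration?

Convert departure to UTC: 9:05 AM + 1:00 = 10:05 AM UTC on Jan 4.
Add 4 hours and 10 minutes flight time → 2:15 PM UTC.
Marquesas is UTC−9:30, so local arrival = 2:15 PM − 9:30 = 4:45 AM on Jan 4.
Layover = 1:35 PM − 4:45 AM = 8 hours 50 minutes.

8 hours 50 minutes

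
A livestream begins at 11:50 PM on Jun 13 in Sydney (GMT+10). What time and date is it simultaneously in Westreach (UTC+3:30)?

5:20 PM on June 13

In UTC: 11:50 PM − 10:00 = 1:50 PM on Jun 13.
Westreach is UTC+3:30: 1:50 PM + 3:30 = 5:20 PM on Jun 13.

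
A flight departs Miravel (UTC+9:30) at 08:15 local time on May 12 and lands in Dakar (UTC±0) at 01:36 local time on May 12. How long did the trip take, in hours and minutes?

2 hours 51 minutes

Departure in UTC: 08:15 − 9:30 = 22:45 on May 11.
Arrival is already UTC: 01:36 on May 12.
Elapsed = 01:36 − 22:45 (+1 day) = 2 hours 51 minutes.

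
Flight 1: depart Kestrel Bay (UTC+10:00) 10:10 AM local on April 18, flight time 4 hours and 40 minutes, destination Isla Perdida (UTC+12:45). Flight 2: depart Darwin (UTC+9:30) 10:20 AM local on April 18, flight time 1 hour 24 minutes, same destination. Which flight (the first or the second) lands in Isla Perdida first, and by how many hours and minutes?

the second, by 2 hours 36 minutes

Flight 1 in UTC: 10:10 AM − 10:00 = 12:10 AM on Apr 18.
+4 hours 40 minutes → arrive 4:50 AM UTC on Apr 18.
Flight 2 in UTC: 10:20 AM − 9:30 = 12:50 AM on Apr 18.
+1 hour and 24 minutes → arrive 2:14 AM UTC on Apr 18.
Flight 2 lands earlier by 2 hours 36 minutes.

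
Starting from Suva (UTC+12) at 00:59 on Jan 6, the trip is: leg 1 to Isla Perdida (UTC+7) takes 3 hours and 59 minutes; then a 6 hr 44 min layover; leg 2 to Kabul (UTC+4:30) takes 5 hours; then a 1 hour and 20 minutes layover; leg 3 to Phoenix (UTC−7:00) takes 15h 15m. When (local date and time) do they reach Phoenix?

Convert departure to UTC: 00:59 − 12:00 = 12:59 UTC on Jan 5.
Add 3 hours 59 minutes leg 1 → 16:58 UTC.
Add 6 hours and 44 minutes layover in Isla Perdida → 23:42 UTC.
Add 5 hours leg 2 → 04:42 UTC (Jan 6).
Add 1 hour 20 minutes layover in Kabul → 06:02 UTC.
Add 15 hours and 15 minutes leg 3 → 21:17 UTC.
Phoenix is UTC−7:00, so local arrival = 21:17 − 7:00 = 14:17 on Jan 6.

14:17 on January 6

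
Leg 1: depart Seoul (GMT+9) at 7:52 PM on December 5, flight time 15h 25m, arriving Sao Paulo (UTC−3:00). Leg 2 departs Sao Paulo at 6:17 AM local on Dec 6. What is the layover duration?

7 hours

Convert departure to UTC: 7:52 PM − 9:00 = 10:52 AM UTC on Dec 5.
Add 15 hours 25 minutes flight time → 2:17 AM UTC (Dec 6).
Sao Paulo is UTC−3:00, so local arrival = 2:17 AM − 3:00 = 11:17 PM on Dec 5.
Layover = 6:17 AM − 11:17 PM (+1 day) = 7 hours.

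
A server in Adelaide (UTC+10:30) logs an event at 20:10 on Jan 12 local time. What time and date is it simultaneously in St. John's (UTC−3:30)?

06:10 on January 12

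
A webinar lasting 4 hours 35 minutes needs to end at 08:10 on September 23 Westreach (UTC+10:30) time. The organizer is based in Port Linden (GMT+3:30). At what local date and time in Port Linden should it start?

20:35 on Sep 22

Target end time in UTC: 08:10 − 10:30 = 21:40 on Sep 22.
Subtract 4 hours and 35 minutes → start 17:05 UTC on Sep 22.
Port Linden is UTC+3:30: 17:05 + 3:30 = 20:35 on Sep 22.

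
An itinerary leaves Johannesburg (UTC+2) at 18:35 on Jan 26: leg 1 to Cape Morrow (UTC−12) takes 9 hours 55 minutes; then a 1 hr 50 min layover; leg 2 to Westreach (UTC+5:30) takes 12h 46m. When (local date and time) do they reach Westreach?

22:36 on Jan 27

Convert departure to UTC: 18:35 − 2:00 = 16:35 UTC on Jan 26.
Add 9 hours 55 minutes leg 1 → 02:30 UTC (Jan 27).
Add 1 hour 50 minutes layover in Cape Morrow → 04:20 UTC.
Add 12 hours 46 minutes leg 2 → 17:06 UTC.
Westreach is UTC+5:30, so local arrival = 17:06 + 5:30 = 22:36 on Jan 27.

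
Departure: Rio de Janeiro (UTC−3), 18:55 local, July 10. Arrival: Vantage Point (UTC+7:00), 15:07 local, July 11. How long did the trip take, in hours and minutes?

10 hours 12 minutes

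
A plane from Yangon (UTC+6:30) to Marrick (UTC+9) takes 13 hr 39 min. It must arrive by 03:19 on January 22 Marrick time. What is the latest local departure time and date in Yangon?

11:10 on Jan 21

Target arrival in UTC: 03:19 − 9:00 = 18:19 on Jan 21.
Subtract 13 hours 39 minutes → departure 04:40 UTC on Jan 21.
Yangon is UTC+6:30: 04:40 + 6:30 = 11:10 on Jan 21.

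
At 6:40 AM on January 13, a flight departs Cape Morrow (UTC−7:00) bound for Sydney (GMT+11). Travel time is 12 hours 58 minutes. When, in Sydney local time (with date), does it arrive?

Convert departure to UTC: 6:40 AM + 7:00 = 1:40 PM UTC on Jan 13.
Add 12 hours and 58 minutes travel time → 2:38 AM UTC (Jan 14).
Sydney is UTC+11:00, so local arrival = 2:38 AM + 11:00 = 1:38 PM on Jan 14.

1:38 PM on January 14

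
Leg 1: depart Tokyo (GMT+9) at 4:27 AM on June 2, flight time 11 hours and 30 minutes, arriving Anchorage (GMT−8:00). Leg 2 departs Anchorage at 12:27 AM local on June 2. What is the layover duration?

Convert departure to UTC: 4:27 AM − 9:00 = 7:27 PM UTC on Jun 1.
Add 11 hours 30 minutes flight time → 6:57 AM UTC (Jun 2).
Anchorage is UTC−8:00, so local arrival = 6:57 AM − 8:00 = 10:57 PM on Jun 1.
Layover = 12:27 AM − 10:57 PM (+1 day) = 1 hour 30 minutes.

1 hour 30 minutes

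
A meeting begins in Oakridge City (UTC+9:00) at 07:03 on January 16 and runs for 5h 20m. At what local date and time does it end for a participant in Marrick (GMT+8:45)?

12:08 on January 16

Convert start to UTC: 07:03 − 9:00 = 22:03 UTC on Jan 15.
Add 5 hours and 20 minutes duration → 03:23 UTC (Jan 16).
Marrick is UTC+8:45, so local end time = 03:23 + 8:45 = 12:08 on Jan 16.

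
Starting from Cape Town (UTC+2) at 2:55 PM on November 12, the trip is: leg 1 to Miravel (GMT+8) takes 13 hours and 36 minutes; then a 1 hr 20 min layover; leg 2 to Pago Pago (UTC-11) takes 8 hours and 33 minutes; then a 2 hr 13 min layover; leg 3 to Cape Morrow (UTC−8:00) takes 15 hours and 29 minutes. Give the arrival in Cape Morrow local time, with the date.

Convert departure to UTC: 2:55 PM − 2:00 = 12:55 PM UTC on Nov 12.
Add 13 hours and 36 minutes leg 1 → 2:31 AM UTC (Nov 13).
Add 1 hour and 20 minutes layover in Miravel → 3:51 AM UTC.
Add 8 hours and 33 minutes leg 2 → 12:24 PM UTC.
Add 2 hours and 13 minutes layover in Pago Pago → 2:37 PM UTC.
Add 15 hours 29 minutes leg 3 → 6:06 AM UTC (Nov 14).
Cape Morrow is UTC−8:00, so local arrival = 6:06 AM − 8:00 = 10:06 PM on Nov 13.

10:06 PM on November 13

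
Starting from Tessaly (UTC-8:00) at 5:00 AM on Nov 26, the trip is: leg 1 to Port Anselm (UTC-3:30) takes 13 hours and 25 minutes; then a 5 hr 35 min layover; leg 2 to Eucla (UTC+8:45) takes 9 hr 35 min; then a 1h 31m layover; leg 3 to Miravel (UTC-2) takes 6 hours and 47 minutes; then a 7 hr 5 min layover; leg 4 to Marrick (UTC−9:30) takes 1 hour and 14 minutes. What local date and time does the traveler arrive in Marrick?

Convert departure to UTC: 5:00 AM + 8:00 = 1:00 PM UTC on Nov 26.
Add 13 hours and 25 minutes leg 1 → 2:25 AM UTC (Nov 27).
Add 5 hours 35 minutes layover in Port Anselm → 8:00 AM UTC.
Add 9 hours and 35 minutes leg 2 → 5:35 PM UTC.
Add 1 hour 31 minutes layover in Eucla → 7:06 PM UTC.
Add 6 hours and 47 minutes leg 3 → 1:53 AM UTC (Nov 28).
Add 7 hours 5 minutes layover in Miravel → 8:58 AM UTC.
Add 1 hour and 14 minutes leg 4 → 10:12 AM UTC.
Marrick is UTC−9:30, so local arrival = 10:12 AM − 9:30 = 12:42 AM on Nov 28.

12:42 AM on November 28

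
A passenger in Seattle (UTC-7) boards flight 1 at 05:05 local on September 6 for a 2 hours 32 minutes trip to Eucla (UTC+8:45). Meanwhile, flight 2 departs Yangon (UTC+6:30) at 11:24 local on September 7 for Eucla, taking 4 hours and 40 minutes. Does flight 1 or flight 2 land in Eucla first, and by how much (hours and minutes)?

the first, by 18 hours 57 minutes

Flight 1 in UTC: 05:05 + 7:00 = 12:05 on Sep 6.
+2 hours 32 minutes → arrive 14:37 UTC on Sep 6.
Flight 2 in UTC: 11:24 − 6:30 = 04:54 on Sep 7.
+4 hours 40 minutes → arrive 09:34 UTC on Sep 7.
Flight 1 lands earlier by 18 hours 57 minutes.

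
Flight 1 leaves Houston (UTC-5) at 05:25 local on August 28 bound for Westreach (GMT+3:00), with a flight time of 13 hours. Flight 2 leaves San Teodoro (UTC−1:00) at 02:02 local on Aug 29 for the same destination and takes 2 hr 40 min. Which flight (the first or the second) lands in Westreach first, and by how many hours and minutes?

Flight 1 in UTC: 05:25 + 5:00 = 10:25 on Aug 28.
+13 hours → arrive 23:25 UTC on Aug 28.
Flight 2 in UTC: 02:02 + 1:00 = 03:02 on Aug 29.
+2 hours 40 minutes → arrive 05:42 UTC on Aug 29.
Flight 1 lands earlier by 6 hours 17 minutes.

the first, by 6 hours 17 minutes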